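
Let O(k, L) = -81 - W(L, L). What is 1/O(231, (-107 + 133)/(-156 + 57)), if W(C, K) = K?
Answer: -99/7993 ≈ -0.012386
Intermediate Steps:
O(k, L) = -81 - L
1/O(231, (-107 + 133)/(-156 + 57)) = 1/(-81 - (-107 + 133)/(-156 + 57)) = 1/(-81 - 26/(-99)) = 1/(-81 - 26*(-1)/99) = 1/(-81 - 1*(-26/99)) = 1/(-81 + 26/99) = 1/(-7993/99) = -99/7993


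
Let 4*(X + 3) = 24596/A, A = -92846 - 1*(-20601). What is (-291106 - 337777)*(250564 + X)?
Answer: -11383897495708368/72245 ≈ -1.5757e+11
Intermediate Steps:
A = -72245 (A = -92846 + 20601 = -72245)
X = -222884/72245 (X = -3 + (24596/(-72245))/4 = -3 + (24596*(-1/72245))/4 = -3 + (¼)*(-24596/72245) = -3 - 6149/72245 = -222884/72245 ≈ -3.0851)
(-291106 - 337777)*(250564 + X) = (-291106 - 337777)*(250564 - 222884/72245) = -628883*18101773296/72245 = -11383897495708368/72245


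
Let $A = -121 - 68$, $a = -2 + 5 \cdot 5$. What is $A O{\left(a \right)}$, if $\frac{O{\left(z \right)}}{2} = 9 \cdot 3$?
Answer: $-10206$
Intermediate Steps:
$a = 23$ ($a = -2 + 25 = 23$)
$O{\left(z \right)} = 54$ ($O{\left(z \right)} = 2 \cdot 9 \cdot 3 = 2 \cdot 27 = 54$)
$A = -189$ ($A = -121 - 68 = -189$)
$A O{\left(a \right)} = \left(-189\right) 54 = -10206$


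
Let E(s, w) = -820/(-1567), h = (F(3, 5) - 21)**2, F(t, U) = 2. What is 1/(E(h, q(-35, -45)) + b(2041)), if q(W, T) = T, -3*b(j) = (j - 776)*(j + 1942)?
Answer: -4701/7895319205 ≈ -5.9542e-7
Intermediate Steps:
b(j) = -(-776 + j)*(1942 + j)/3 (b(j) = -(j - 776)*(j + 1942)/3 = -(-776 + j)*(1942 + j)/3)
h = 361 (h = (2 - 21)**2 = (-19)**2 = 361)
E(s, w) = 820/1567 (E(s, w) = -820*(-1/1567) = 820/1567)
1/(E(h, q(-35, -45)) + b(2041)) = 1/(820/1567 + (1506992/3 - 1166/3*2041 - 1/3*2041**2)) = 1/(820/1567 + (1506992/3 - 2379806/3 - 1/3*4165681)) = 1/(820/1567 + (1506992/3 - 2379806/3 - 4165681/3)) = 1/(820/1567 - 5038495/3) = 1/(-7895319205/4701) = -4701/7895319205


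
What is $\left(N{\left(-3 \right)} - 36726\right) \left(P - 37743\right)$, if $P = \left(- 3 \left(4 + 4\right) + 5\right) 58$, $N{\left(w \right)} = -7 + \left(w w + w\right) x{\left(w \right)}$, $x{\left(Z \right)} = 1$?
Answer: $1426660315$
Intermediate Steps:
$N{\left(w \right)} = -7 + w + w^{2}$ ($N{\left(w \right)} = -7 + \left(w w + w\right) 1 = -7 + \left(w^{2} + w\right) 1 = -7 + \left(w + w^{2}\right) 1 = -7 + \left(w + w^{2}\right) = -7 + w + w^{2}$)
$P = -1102$ ($P = \left(\left(-3\right) 8 + 5\right) 58 = \left(-24 + 5\right) 58 = \left(-19\right) 58 = -1102$)
$\left(N{\left(-3 \right)} - 36726\right) \left(P - 37743\right) = \left(\left(-7 - 3 + \left(-3\right)^{2}\right) - 36726\right) \left(-1102 - 37743\right) = \left(\left(-7 - 3 + 9\right) - 36726\right) \left(-38845\right) = \left(-1 - 36726\right) \left(-38845\right) = \left(-36727\right) \left(-38845\right) = 1426660315$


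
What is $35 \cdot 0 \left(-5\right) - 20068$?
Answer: $-20068$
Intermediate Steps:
$35 \cdot 0 \left(-5\right) - 20068 = 0 \left(-5\right) - 20068 = 0 - 20068 = -20068$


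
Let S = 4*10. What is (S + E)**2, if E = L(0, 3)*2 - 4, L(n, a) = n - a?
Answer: 900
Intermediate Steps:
E = -10 (E = (0 - 1*3)*2 - 4 = (0 - 3)*2 - 4 = -3*2 - 4 = -6 - 4 = -10)
S = 40
(S + E)**2 = (40 - 10)**2 = 30**2 = 900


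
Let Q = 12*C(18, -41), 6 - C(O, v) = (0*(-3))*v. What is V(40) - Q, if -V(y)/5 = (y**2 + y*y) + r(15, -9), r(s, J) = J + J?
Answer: -15982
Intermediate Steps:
C(O, v) = 6 (C(O, v) = 6 - 0*(-3)*v = 6 - 0*v = 6 - 1*0 = 6 + 0 = 6)
r(s, J) = 2*J
Q = 72 (Q = 12*6 = 72)
V(y) = 90 - 10*y**2 (V(y) = -5*((y**2 + y*y) + 2*(-9)) = -5*((y**2 + y**2) - 18) = -5*(2*y**2 - 18) = -5*(-18 + 2*y**2) = 90 - 10*y**2)
V(40) - Q = (90 - 10*40**2) - 1*72 = (90 - 10*1600) - 72 = (90 - 16000) - 72 = -15910 - 72 = -15982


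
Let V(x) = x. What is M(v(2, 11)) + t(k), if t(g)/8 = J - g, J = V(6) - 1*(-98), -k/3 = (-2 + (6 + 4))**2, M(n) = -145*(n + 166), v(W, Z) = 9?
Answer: -23007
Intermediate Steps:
M(n) = -24070 - 145*n (M(n) = -145*(166 + n) = -24070 - 145*n)
k = -192 (k = -3*(-2 + (6 + 4))**2 = -3*(-2 + 10)**2 = -3*8**2 = -3*64 = -192)
J = 104 (J = 6 - 1*(-98) = 6 + 98 = 104)
t(g) = 832 - 8*g (t(g) = 8*(104 - g) = 832 - 8*g)
M(v(2, 11)) + t(k) = (-24070 - 145*9) + (832 - 8*(-192)) = (-24070 - 1305) + (832 + 1536) = -25375 + 2368 = -23007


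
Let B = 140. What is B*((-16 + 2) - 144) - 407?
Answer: -22527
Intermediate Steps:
B*((-16 + 2) - 144) - 407 = 140*((-16 + 2) - 144) - 407 = 140*(-14 - 144) - 407 = 140*(-158) - 407 = -22120 - 407 = -22527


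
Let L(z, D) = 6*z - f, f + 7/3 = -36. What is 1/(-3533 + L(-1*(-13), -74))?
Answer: -3/10250 ≈ -0.00029268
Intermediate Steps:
f = -115/3 (f = -7/3 - 36 = -115/3 ≈ -38.333)
L(z, D) = 115/3 + 6*z (L(z, D) = 6*z - 1*(-115/3) = 6*z + 115/3 = 115/3 + 6*z)
1/(-3533 + L(-1*(-13), -74)) = 1/(-3533 + (115/3 + 6*(-1*(-13)))) = 1/(-3533 + (115/3 + 6*13)) = 1/(-3533 + (115/3 + 78)) = 1/(-3533 + 349/3) = 1/(-10250/3) = -3/10250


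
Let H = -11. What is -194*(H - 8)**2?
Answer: -70034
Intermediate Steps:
-194*(H - 8)**2 = -194*(-11 - 8)**2 = -194*(-19)**2 = -194*361 = -70034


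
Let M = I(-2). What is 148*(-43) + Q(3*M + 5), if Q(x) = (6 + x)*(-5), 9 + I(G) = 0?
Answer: -6284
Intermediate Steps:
I(G) = -9 (I(G) = -9 + 0 = -9)
M = -9
Q(x) = -30 - 5*x
148*(-43) + Q(3*M + 5) = 148*(-43) + (-30 - 5*(3*(-9) + 5)) = -6364 + (-30 - 5*(-27 + 5)) = -6364 + (-30 - 5*(-22)) = -6364 + (-30 + 110) = -6364 + 80 = -6284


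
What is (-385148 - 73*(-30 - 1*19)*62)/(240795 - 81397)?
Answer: -81687/79699 ≈ -1.0249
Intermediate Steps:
(-385148 - 73*(-30 - 1*19)*62)/(240795 - 81397) = (-385148 - 73*(-30 - 19)*62)/159398 = (-385148 - 73*(-49)*62)*(1/159398) = (-385148 + 3577*62)*(1/159398) = (-385148 + 221774)*(1/159398) = -163374*1/159398 = -81687/79699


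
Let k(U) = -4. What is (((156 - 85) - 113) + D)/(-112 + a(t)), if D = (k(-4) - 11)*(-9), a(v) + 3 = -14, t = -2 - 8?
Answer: -31/43 ≈ -0.72093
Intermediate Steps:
t = -10
a(v) = -17 (a(v) = -3 - 14 = -17)
D = 135 (D = (-4 - 11)*(-9) = -15*(-9) = 135)
(((156 - 85) - 113) + D)/(-112 + a(t)) = (((156 - 85) - 113) + 135)/(-112 - 17) = ((71 - 113) + 135)/(-129) = (-42 + 135)*(-1/129) = 93*(-1/129) = -31/43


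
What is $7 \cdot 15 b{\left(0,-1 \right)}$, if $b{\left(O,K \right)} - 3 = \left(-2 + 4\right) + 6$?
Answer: $1155$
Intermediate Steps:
$b{\left(O,K \right)} = 11$ ($b{\left(O,K \right)} = 3 + \left(\left(-2 + 4\right) + 6\right) = 3 + \left(2 + 6\right) = 3 + 8 = 11$)
$7 \cdot 15 b{\left(0,-1 \right)} = 7 \cdot 15 \cdot 11 = 105 \cdot 11 = 1155$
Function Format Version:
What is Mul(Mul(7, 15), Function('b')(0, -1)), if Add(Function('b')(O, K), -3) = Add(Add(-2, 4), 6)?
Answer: 1155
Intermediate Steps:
Function('b')(O, K) = 11 (Function('b')(O, K) = Add(3, Add(Add(-2, 4), 6)) = Add(3, Add(2, 6)) = Add(3, 8) = 11)
Mul(Mul(7, 15), Function('b')(0, -1)) = Mul(Mul(7, 15), 11) = Mul(105, 11) = 1155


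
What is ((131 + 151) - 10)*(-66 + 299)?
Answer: 63376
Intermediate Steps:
((131 + 151) - 10)*(-66 + 299) = (282 - 10)*233 = 272*233 = 63376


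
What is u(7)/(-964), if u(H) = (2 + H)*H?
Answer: -63/964 ≈ -0.065353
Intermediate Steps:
u(H) = H*(2 + H)
u(7)/(-964) = (7*(2 + 7))/(-964) = (7*9)*(-1/964) = 63*(-1/964) = -63/964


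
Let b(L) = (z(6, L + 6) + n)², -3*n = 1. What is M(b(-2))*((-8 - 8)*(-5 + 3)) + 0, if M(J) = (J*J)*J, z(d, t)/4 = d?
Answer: 4099209085472/729 ≈ 5.6231e+9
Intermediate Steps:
n = -⅓ (n = -⅓*1 = -⅓ ≈ -0.33333)
z(d, t) = 4*d
b(L) = 5041/9 (b(L) = (4*6 - ⅓)² = (24 - ⅓)² = (71/3)² = 5041/9)
M(J) = J³ (M(J) = J²*J = J³)
M(b(-2))*((-8 - 8)*(-5 + 3)) + 0 = (5041/9)³*((-8 - 8)*(-5 + 3)) + 0 = 128100283921*(-16*(-2))/729 + 0 = (128100283921/729)*32 + 0 = 4099209085472/729 + 0 = 4099209085472/729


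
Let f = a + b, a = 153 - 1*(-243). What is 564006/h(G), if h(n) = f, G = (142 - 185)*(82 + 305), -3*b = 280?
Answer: 846009/454 ≈ 1863.5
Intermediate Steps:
b = -280/3 (b = -⅓*280 = -280/3 ≈ -93.333)
a = 396 (a = 153 + 243 = 396)
G = -16641 (G = -43*387 = -16641)
f = 908/3 (f = 396 - 280/3 = 908/3 ≈ 302.67)
h(n) = 908/3
564006/h(G) = 564006/(908/3) = 564006*(3/908) = 846009/454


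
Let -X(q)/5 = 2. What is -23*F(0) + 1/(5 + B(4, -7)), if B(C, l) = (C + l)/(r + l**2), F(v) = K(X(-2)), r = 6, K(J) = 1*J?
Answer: 62615/272 ≈ 230.20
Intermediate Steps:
X(q) = -10 (X(q) = -5*2 = -10)
K(J) = J
F(v) = -10
B(C, l) = (C + l)/(6 + l**2)
-23*F(0) + 1/(5 + B(4, -7)) = -23*(-10) + 1/(5 + (4 - 7)/(6 + (-7)**2)) = 230 + 1/(5 - 3/(6 + 49)) = 230 + 1/(5 - 3/55) = 230 + 1/(272/55) = 230 + 55/272 = 62615/272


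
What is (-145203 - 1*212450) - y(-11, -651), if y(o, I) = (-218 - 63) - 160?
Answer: -357212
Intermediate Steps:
y(o, I) = -441 (y(o, I) = -281 - 160 = -441)
(-145203 - 1*212450) - y(-11, -651) = (-145203 - 1*212450) - 1*(-441) = (-145203 - 212450) + 441 = -357653 + 441 = -357212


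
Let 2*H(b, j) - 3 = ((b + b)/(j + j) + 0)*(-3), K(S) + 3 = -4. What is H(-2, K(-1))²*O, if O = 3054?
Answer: 343575/98 ≈ 3505.9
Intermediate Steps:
K(S) = -7 (K(S) = -3 - 4 = -7)
H(b, j) = 3/2 - 3*b/(2*j) (H(b, j) = 3/2 + (((b + b)/(j + j) + 0)*(-3))/2 = 3/2 + (((2*b)/((2*j)) + 0)*(-3))/2 = 3/2 + (((2*b)*(1/(2*j)) + 0)*(-3))/2 = 3/2 + ((b/j + 0)*(-3))/2 = 3/2 + ((b/j)*(-3))/2 = 3/2 + (-3*b/j)/2 = 3/2 - 3*b/(2*j))
H(-2, K(-1))²*O = ((3/2)*(-7 - 1*(-2))/(-7))²*3054 = ((3/2)*(-⅐)*(-7 + 2))²*3054 = ((3/2)*(-⅐)*(-5))²*3054 = (15/14)²*3054 = (225/196)*3054 = 343575/98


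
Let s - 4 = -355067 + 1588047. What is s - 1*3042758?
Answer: -1809774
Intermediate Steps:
s = 1232984 (s = 4 + (-355067 + 1588047) = 4 + 1232980 = 1232984)
s - 1*3042758 = 1232984 - 1*3042758 = 1232984 - 3042758 = -1809774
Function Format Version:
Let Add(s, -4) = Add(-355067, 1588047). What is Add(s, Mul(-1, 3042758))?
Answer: -1809774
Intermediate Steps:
s = 1232984 (s = Add(4, Add(-355067, 1588047)) = Add(4, 1232980) = 1232984)
Add(s, Mul(-1, 3042758)) = Add(1232984, Mul(-1, 3042758)) = Add(1232984, -3042758) = -1809774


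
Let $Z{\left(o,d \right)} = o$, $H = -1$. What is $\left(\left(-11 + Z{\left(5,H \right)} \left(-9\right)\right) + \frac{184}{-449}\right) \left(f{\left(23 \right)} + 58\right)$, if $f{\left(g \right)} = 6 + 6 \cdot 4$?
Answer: $- \frac{2228864}{449} \approx -4964.1$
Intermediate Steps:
$f{\left(g \right)} = 30$ ($f{\left(g \right)} = 6 + 24 = 30$)
$\left(\left(-11 + Z{\left(5,H \right)} \left(-9\right)\right) + \frac{184}{-449}\right) \left(f{\left(23 \right)} + 58\right) = \left(\left(-11 + 5 \left(-9\right)\right) + \frac{184}{-449}\right) \left(30 + 58\right) = \left(\left(-11 - 45\right) + 184 \left(- \frac{1}{449}\right)\right) 88 = \left(-56 - \frac{184}{449}\right) 88 = \left(- \frac{25328}{449}\right) 88 = - \frac{2228864}{449}$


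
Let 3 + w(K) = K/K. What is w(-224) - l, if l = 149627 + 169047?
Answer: -318676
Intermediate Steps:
w(K) = -2 (w(K) = -3 + K/K = -3 + 1 = -2)
l = 318674
w(-224) - l = -2 - 1*318674 = -2 - 318674 = -318676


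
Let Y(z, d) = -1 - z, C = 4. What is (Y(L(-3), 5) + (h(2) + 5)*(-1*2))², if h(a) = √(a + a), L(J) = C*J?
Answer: 9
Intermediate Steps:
L(J) = 4*J
h(a) = √2*√a (h(a) = √(2*a) = √2*√a)
(Y(L(-3), 5) + (h(2) + 5)*(-1*2))² = ((-1 - 4*(-3)) + (√2*√2 + 5)*(-1*2))² = ((-1 - 1*(-12)) + (2 + 5)*(-2))² = ((-1 + 12) + 7*(-2))² = (11 - 14)² = (-3)² = 9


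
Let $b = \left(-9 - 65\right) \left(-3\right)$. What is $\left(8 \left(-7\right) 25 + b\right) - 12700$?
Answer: $-13878$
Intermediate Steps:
$b = 222$ ($b = \left(-74\right) \left(-3\right) = 222$)
$\left(8 \left(-7\right) 25 + b\right) - 12700 = \left(8 \left(-7\right) 25 + 222\right) - 12700 = \left(\left(-56\right) 25 + 222\right) - 12700 = \left(-1400 + 222\right) - 12700 = -1178 - 12700 = -13878$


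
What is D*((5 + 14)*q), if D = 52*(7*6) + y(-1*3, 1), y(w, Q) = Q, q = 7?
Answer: 290605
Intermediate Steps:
D = 2185 (D = 52*(7*6) + 1 = 52*42 + 1 = 2184 + 1 = 2185)
D*((5 + 14)*q) = 2185*((5 + 14)*7) = 2185*(19*7) = 2185*133 = 290605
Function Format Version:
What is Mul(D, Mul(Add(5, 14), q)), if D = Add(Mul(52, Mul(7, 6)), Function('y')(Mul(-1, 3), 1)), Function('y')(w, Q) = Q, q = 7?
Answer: 290605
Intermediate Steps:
D = 2185 (D = Add(Mul(52, Mul(7, 6)), 1) = Add(Mul(52, 42), 1) = Add(2184, 1) = 2185)
Mul(D, Mul(Add(5, 14), q)) = Mul(2185, Mul(Add(5, 14), 7)) = Mul(2185, Mul(19, 7)) = Mul(2185, 133) = 290605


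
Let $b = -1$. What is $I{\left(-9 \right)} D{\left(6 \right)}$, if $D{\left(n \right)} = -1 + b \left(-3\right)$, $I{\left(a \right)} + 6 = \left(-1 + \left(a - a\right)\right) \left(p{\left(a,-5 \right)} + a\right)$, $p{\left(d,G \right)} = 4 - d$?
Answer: $-20$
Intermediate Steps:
$I{\left(a \right)} = -10$ ($I{\left(a \right)} = -6 + \left(-1 + \left(a - a\right)\right) \left(\left(4 - a\right) + a\right) = -6 + \left(-1 + 0\right) 4 = -6 - 4 = -10$)
$D{\left(n \right)} = 2$ ($D{\left(n \right)} = -1 - -3 = -1 + 3 = 2$)
$I{\left(-9 \right)} D{\left(6 \right)} = \left(-10\right) 2 = -20$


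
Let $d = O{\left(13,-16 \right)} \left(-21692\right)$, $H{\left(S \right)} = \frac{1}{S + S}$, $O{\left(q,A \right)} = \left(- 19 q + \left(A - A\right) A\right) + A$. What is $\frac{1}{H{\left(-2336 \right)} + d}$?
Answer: $\frac{4672}{26653741311} \approx 1.7528 \cdot 10^{-7}$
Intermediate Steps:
$O{\left(q,A \right)} = A - 19 q$ ($O{\left(q,A \right)} = \left(- 19 q + 0 A\right) + A = \left(- 19 q + 0\right) + A = - 19 q + A = A - 19 q$)
$H{\left(S \right)} = \frac{1}{2 S}$
$d = 5704996$ ($d = \left(-16 - 247\right) \left(-21692\right) = \left(-263\right) \left(-21692\right) = 5704996$)
$\frac{1}{H{\left(-2336 \right)} + d} = \frac{1}{\frac{1}{2 \left(-2336\right)} + 5704996} = \frac{1}{\frac{1}{2} \left(- \frac{1}{2336}\right) + 5704996} = \frac{1}{- \frac{1}{4672} + 5704996} = \frac{1}{\frac{26653741311}{4672}} = \frac{4672}{26653741311}$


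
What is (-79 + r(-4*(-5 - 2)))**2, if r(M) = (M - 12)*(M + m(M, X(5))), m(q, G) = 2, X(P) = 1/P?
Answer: 160801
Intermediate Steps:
r(M) = (-12 + M)*(2 + M) (r(M) = (M - 12)*(M + 2) = (-12 + M)*(2 + M))
(-79 + r(-4*(-5 - 2)))**2 = (-79 + (-24 + (-4*(-5 - 2))**2 - (-40)*(-5 - 2)))**2 = (-79 + (-24 + (-4*(-7))**2 - (-40)*(-7)))**2 = (-79 + (-24 + 28**2 - 10*28))**2 = (-79 + (-24 + 784 - 280))**2 = (-79 + 480)**2 = 401**2 = 160801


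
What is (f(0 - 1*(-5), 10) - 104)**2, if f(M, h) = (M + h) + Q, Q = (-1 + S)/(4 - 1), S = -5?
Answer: 8281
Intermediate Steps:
Q = -2 (Q = (-1 - 5)/(4 - 1) = -6/3 = -6*1/3 = -2)
f(M, h) = -2 + M + h (f(M, h) = (M + h) - 2 = -2 + M + h)
(f(0 - 1*(-5), 10) - 104)**2 = ((-2 + (0 - 1*(-5)) + 10) - 104)**2 = ((-2 + (0 + 5) + 10) - 104)**2 = ((-2 + 5 + 10) - 104)**2 = (13 - 104)**2 = (-91)**2 = 8281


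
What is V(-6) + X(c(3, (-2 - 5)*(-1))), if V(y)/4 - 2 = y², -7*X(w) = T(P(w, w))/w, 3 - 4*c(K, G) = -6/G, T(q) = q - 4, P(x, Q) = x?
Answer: 28813/189 ≈ 152.45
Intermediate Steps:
T(q) = -4 + q
c(K, G) = ¾ + 3/(2*G) (c(K, G) = ¾ - (-3)/(2*G) = ¾ + 3/(2*G))
X(w) = -(-4 + w)/(7*w)
V(y) = 8 + 4*y²
V(-6) + X(c(3, (-2 - 5)*(-1))) = (8 + 4*(-6)²) + (4 - 3*(2 + (-2 - 5)*(-1))/(4*((-2 - 5)*(-1))))/(7*((3*(2 + (-2 - 5)*(-1))/(4*(((-2 - 5)*(-1))))))) = (8 + 4*36) + (4 - 3*(2 - 7*(-1))/(4*((-7*(-1)))))/(7*((3*(2 - 7*(-1))/(4*((-7*(-1))))))) = (8 + 144) + (4 - 3*(2 + 7)/(4*7))/(7*(((¾)*(2 + 7)/7))) = 152 + (4 - 3*9/(4*7))/(7*(((¾)*(⅐)*9))) = 152 + (4 - 1*27/28)/(7*(27/28)) = 152 + (⅐)*(28/27)*(4 - 27/28) = 152 + (⅐)*(28/27)*(85/28) = 152 + 85/189 = 28813/189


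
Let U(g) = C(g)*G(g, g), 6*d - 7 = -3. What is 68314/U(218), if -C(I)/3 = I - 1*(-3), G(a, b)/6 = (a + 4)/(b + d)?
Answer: -11203496/662337 ≈ -16.915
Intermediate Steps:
d = ⅔ (d = 7/6 + (⅙)*(-3) = 7/6 - ½ = ⅔ ≈ 0.66667)
G(a, b) = 6*(4 + a)/(⅔ + b) (G(a, b) = 6*((a + 4)/(b + ⅔)) = 6*((4 + a)/(⅔ + b)) = 6*(4 + a)/(⅔ + b))
C(I) = -9 - 3*I (C(I) = -3*(I - 1*(-3)) = -3*(I + 3) = -3*(3 + I) = -9 - 3*I)
U(g) = 18*(-9 - 3*g)*(4 + g)/(2 + 3*g) (U(g) = (-9 - 3*g)*(18*(4 + g)/(2 + 3*g)) = 18*(-9 - 3*g)*(4 + g)/(2 + 3*g))
68314/U(218) = 68314/((-54*(3 + 218)*(4 + 218)/(2 + 3*218))) = 68314/((-54*221*222/(2 + 654))) = 68314/((-54*221*222/656)) = 68314/((-54*1/656*221*222)) = 68314/(-662337/164) = 68314*(-164/662337) = -11203496/662337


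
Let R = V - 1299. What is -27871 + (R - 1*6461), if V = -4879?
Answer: -40510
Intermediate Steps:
R = -6178 (R = -4879 - 1299 = -6178)
-27871 + (R - 1*6461) = -27871 + (-6178 - 1*6461) = -27871 + (-6178 - 6461) = -27871 - 12639 = -40510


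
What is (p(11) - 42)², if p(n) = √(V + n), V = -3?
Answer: 1772 - 168*√2 ≈ 1534.4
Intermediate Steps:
p(n) = √(-3 + n)
(p(11) - 42)² = (√(-3 + 11) - 42)² = (√8 - 42)² = (2*√2 - 42)² = (-42 + 2*√2)²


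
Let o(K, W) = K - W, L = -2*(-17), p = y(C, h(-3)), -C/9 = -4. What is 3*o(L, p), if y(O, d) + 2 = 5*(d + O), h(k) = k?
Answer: -387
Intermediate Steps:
C = 36 (C = -9*(-4) = 36)
y(O, d) = -2 + 5*O + 5*d (y(O, d) = -2 + 5*(d + O) = -2 + 5*(O + d) = -2 + (5*O + 5*d) = -2 + 5*O + 5*d)
p = 163 (p = -2 + 5*36 + 5*(-3) = -2 + 180 - 15 = 163)
L = 34
3*o(L, p) = 3*(34 - 1*163) = 3*(34 - 163) = 3*(-129) = -387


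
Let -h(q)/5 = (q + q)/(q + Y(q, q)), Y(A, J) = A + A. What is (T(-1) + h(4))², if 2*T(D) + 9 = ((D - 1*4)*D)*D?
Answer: 961/9 ≈ 106.78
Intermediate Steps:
Y(A, J) = 2*A
h(q) = -10/3 (h(q) = -5*(q + q)/(q + 2*q) = -5*2*q/(3*q) = -5*2*q*1/(3*q) = -5*⅔ = -10/3)
T(D) = -9/2 + D²*(-4 + D)/2 (T(D) = -9/2 + (((D - 1*4)*D)*D)/2 = -9/2 + (((D - 4)*D)*D)/2 = -9/2 + (((-4 + D)*D)*D)/2 = -9/2 + ((D*(-4 + D))*D)/2 = -9/2 + (D²*(-4 + D))/2 = -9/2 + D²*(-4 + D)/2)
(T(-1) + h(4))² = ((-9/2 + (½)*(-1)³ - 2*(-1)²) - 10/3)² = ((-9/2 + (½)*(-1) - 2*1) - 10/3)² = ((-9/2 - ½ - 2) - 10/3)² = (-7 - 10/3)² = (-31/3)² = 961/9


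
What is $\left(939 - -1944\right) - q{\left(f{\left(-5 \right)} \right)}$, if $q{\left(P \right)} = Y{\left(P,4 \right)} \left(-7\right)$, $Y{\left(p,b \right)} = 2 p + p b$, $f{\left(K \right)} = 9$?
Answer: $3261$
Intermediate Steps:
$Y{\left(p,b \right)} = 2 p + b p$
$q{\left(P \right)} = - 42 P$ ($q{\left(P \right)} = P \left(2 + 4\right) \left(-7\right) = P 6 \left(-7\right) = 6 P \left(-7\right) = - 42 P$)
$\left(939 - -1944\right) - q{\left(f{\left(-5 \right)} \right)} = \left(939 - -1944\right) - \left(-42\right) 9 = \left(939 + 1944\right) - -378 = 2883 + 378 = 3261$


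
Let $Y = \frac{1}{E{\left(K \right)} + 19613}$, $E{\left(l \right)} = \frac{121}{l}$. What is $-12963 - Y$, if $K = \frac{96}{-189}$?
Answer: $- \frac{8036969291}{619993} \approx -12963.0$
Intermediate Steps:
$K = - \frac{32}{63}$ ($K = 96 \left(- \frac{1}{189}\right) = - \frac{32}{63} \approx -0.50794$)
$Y = \frac{32}{619993}$ ($Y = \frac{1}{\frac{121}{- \frac{32}{63}} + 19613} = \frac{1}{121 \left(- \frac{63}{32}\right) + 19613} = \frac{1}{- \frac{7623}{32} + 19613} = \frac{1}{\frac{619993}{32}} = \frac{32}{619993} \approx 5.1613 \cdot 10^{-5}$)
$-12963 - Y = -12963 - \frac{32}{619993} = - \frac{8036969291}{619993}$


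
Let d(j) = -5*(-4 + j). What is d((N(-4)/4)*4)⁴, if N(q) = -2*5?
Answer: 24010000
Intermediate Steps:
N(q) = -10
d(j) = 20 - 5*j
d((N(-4)/4)*4)⁴ = (20 - 5*(-10/4)*4)⁴ = (20 - 5*(-10*¼)*4)⁴ = (20 - (-25)*4/2)⁴ = (20 - 5*(-10))⁴ = (20 + 50)⁴ = 70⁴ = 24010000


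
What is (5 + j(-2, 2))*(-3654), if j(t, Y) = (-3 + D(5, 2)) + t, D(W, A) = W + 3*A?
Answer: -40194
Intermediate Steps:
j(t, Y) = 8 + t (j(t, Y) = (-3 + (5 + 3*2)) + t = (-3 + (5 + 6)) + t = (-3 + 11) + t = 8 + t)
(5 + j(-2, 2))*(-3654) = (5 + (8 - 2))*(-3654) = (5 + 6)*(-3654) = 11*(-3654) = -40194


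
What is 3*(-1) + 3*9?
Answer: 24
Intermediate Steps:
3*(-1) + 3*9 = -3 + 27 = 24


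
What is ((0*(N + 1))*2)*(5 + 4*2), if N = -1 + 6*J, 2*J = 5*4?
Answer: 0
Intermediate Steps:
J = 10 (J = (5*4)/2 = (½)*20 = 10)
N = 59 (N = -1 + 6*10 = -1 + 60 = 59)
((0*(N + 1))*2)*(5 + 4*2) = ((0*(59 + 1))*2)*(5 + 4*2) = ((0*60)*2)*(5 + 8) = (0*2)*13 = 0*13 = 0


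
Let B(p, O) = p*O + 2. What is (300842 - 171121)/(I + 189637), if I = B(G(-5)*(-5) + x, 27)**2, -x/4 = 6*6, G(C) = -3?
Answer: 129721/12306998 ≈ 0.010540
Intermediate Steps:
x = -144 (x = -24*6 = -4*36 = -144)
B(p, O) = 2 + O*p (B(p, O) = O*p + 2 = 2 + O*p)
I = 12117361 (I = (2 + 27*(-3*(-5) - 144))**2 = (2 + 27*(15 - 144))**2 = (2 + 27*(-129))**2 = (2 - 3483)**2 = (-3481)**2 = 12117361)
(300842 - 171121)/(I + 189637) = (300842 - 171121)/(12117361 + 189637) = 129721/12306998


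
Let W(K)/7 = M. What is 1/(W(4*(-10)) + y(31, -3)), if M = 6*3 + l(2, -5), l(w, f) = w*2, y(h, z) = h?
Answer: 1/185 ≈ 0.0054054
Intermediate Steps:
l(w, f) = 2*w
M = 22 (M = 6*3 + 2*2 = 18 + 4 = 22)
W(K) = 154 (W(K) = 7*22 = 154)
1/(W(4*(-10)) + y(31, -3)) = 1/(154 + 31) = 1/185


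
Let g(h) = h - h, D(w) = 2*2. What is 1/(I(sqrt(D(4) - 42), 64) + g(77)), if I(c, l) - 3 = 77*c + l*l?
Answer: 4099/17027103 - 77*I*sqrt(38)/17027103 ≈ 0.00024073 - 2.7877e-5*I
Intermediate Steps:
D(w) = 4
g(h) = 0
I(c, l) = 3 + l**2 + 77*c (I(c, l) = 3 + (77*c + l*l) = 3 + (77*c + l**2) = 3 + (l**2 + 77*c) = 3 + l**2 + 77*c)
1/(I(sqrt(D(4) - 42), 64) + g(77)) = 1/((3 + 64**2 + 77*sqrt(4 - 42)) + 0) = 1/((3 + 4096 + 77*sqrt(-38)) + 0) = 1/((3 + 4096 + 77*(I*sqrt(38))) + 0) = 1/((3 + 4096 + 77*I*sqrt(38)) + 0) = 1/((4099 + 77*I*sqrt(38)) + 0) = 1/(4099 + 77*I*sqrt(38))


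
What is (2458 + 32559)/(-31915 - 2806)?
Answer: -35017/34721 ≈ -1.0085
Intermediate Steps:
(2458 + 32559)/(-31915 - 2806) = 35017/(-34721) = 35017*(-1/34721) = -35017/34721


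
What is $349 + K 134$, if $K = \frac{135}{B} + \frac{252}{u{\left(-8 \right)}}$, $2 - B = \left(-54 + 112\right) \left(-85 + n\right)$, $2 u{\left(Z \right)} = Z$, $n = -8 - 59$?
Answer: $- \frac{35672992}{4409} \approx -8090.9$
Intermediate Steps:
$n = -67$
$u{\left(Z \right)} = \frac{Z}{2}$
$B = 8818$ ($B = 2 - \left(-54 + 112\right) \left(-85 - 67\right) = 2 - 58 \left(-152\right) = 2 - -8816 = 2 + 8816 = 8818$)
$K = - \frac{555399}{8818}$ ($K = \frac{135}{8818} + \frac{252}{\frac{1}{2} \left(-8\right)} = 135 \cdot \frac{1}{8818} + \frac{252}{-4} = \frac{135}{8818} + 252 \left(- \frac{1}{4}\right) = \frac{135}{8818} - 63 = - \frac{555399}{8818} \approx -62.985$)
$349 + K 134 = 349 - \frac{37211733}{4409} = - \frac{35672992}{4409}$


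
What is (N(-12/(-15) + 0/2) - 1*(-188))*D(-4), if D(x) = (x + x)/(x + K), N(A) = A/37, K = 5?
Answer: -278272/185 ≈ -1504.2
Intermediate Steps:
N(A) = A/37 (N(A) = A*(1/37) = A/37)
D(x) = 2*x/(5 + x) (D(x) = (x + x)/(x + 5) = (2*x)/(5 + x) = 2*x/(5 + x))
(N(-12/(-15) + 0/2) - 1*(-188))*D(-4) = ((-12/(-15) + 0/2)/37 - 1*(-188))*(2*(-4)/(5 - 4)) = ((-12*(-1/15) + 0*(1/2))/37 + 188)*(2*(-4)/1) = ((4/5 + 0)/37 + 188)*(2*(-4)*1) = ((1/37)*(4/5) + 188)*(-8) = (4/185 + 188)*(-8) = (34784/185)*(-8) = -278272/185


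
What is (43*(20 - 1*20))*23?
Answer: 0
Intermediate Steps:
(43*(20 - 1*20))*23 = (43*(20 - 20))*23 = (43*0)*23 = 0*23 = 0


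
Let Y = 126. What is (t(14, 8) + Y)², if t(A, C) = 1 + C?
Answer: 18225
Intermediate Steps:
(t(14, 8) + Y)² = ((1 + 8) + 126)² = (9 + 126)² = 135² = 18225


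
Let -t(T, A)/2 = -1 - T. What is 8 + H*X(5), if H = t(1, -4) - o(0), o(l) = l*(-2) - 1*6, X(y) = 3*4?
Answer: 128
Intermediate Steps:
X(y) = 12
t(T, A) = 2 + 2*T (t(T, A) = -2*(-1 - T) = 2 + 2*T)
o(l) = -6 - 2*l (o(l) = -2*l - 6 = -6 - 2*l)
H = 10 (H = (2 + 2*1) - (-6 - 2*0) = (2 + 2) - (-6 + 0) = 4 - 1*(-6) = 4 + 6 = 10)
8 + H*X(5) = 8 + 10*12 = 8 + 120 = 128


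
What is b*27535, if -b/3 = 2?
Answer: -165210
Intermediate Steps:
b = -6 (b = -3*2 = -6)
b*27535 = -6*27535 = -165210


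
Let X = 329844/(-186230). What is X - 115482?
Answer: -10753271352/93115 ≈ -1.1548e+5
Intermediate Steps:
X = -164922/93115 (X = 329844*(-1/186230) = -164922/93115 ≈ -1.7712)
X - 115482 = -164922/93115 - 115482 = -10753271352/93115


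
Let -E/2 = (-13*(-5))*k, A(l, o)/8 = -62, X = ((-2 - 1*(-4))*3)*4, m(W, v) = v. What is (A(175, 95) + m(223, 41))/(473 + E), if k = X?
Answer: 455/2647 ≈ 0.17189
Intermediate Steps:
X = 24 (X = ((-2 + 4)*3)*4 = (2*3)*4 = 6*4 = 24)
k = 24
A(l, o) = -496 (A(l, o) = 8*(-62) = -496)
E = -3120 (E = -2*(-13*(-5))*24 = -130*24 = -2*1560 = -3120)
(A(175, 95) + m(223, 41))/(473 + E) = (-496 + 41)/(473 - 3120) = -455/(-2647) = -455*(-1/2647) = 455/2647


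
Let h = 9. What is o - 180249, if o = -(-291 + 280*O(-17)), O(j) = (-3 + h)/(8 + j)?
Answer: -539314/3 ≈ -1.7977e+5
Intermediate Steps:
O(j) = 6/(8 + j) (O(j) = (-3 + 9)/(8 + j) = 6/(8 + j))
o = 1433/3 (o = -(-291 + 280*(6/(8 - 17))) = -(-291 + 280*(6/(-9))) = -(-291 + 280*(6*(-1/9))) = -(-291 + 280*(-2/3)) = -(-291 - 560/3) = -1*(-1433/3) = 1433/3 ≈ 477.67)
o - 180249 = 1433/3 - 180249 = -539314/3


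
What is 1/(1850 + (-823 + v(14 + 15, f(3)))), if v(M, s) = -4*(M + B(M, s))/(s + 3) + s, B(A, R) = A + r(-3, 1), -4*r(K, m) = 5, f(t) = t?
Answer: 6/5953 ≈ 0.0010079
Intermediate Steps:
r(K, m) = -5/4 (r(K, m) = -¼*5 = -5/4)
B(A, R) = -5/4 + A (B(A, R) = A - 5/4 = -5/4 + A)
v(M, s) = s - 4*(-5/4 + 2*M)/(3 + s) (v(M, s) = -4*(M + (-5/4 + M))/(s + 3) + s = -4*(-5/4 + 2*M)/(3 + s) + s = s - 4*(-5/4 + 2*M)/(3 + s))
1/(1850 + (-823 + v(14 + 15, f(3)))) = 1/(1850 + (-823 + (5 + 3² - 8*(14 + 15) + 3*3)/(3 + 3))) = 1/(1850 + (-823 + (5 + 9 - 8*29 + 9)/6)) = 1/(1850 + (-823 + (5 + 9 - 232 + 9)/6)) = 1/(1850 + (-823 + (⅙)*(-209))) = 1/(1850 + (-823 - 209/6)) = 1/(1850 - 5147/6) = 1/(5953/6) = 6/5953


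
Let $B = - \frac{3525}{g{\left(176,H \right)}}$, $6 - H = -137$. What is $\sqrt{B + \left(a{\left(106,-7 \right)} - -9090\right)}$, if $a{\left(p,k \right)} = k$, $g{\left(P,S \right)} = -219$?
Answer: $\frac{\sqrt{48489082}}{73} \approx 95.389$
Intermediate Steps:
$H = 143$ ($H = 6 - -137 = 6 + 137 = 143$)
$B = \frac{1175}{73}$ ($B = - \frac{3525}{-219} = \left(-3525\right) \left(- \frac{1}{219}\right) = \frac{1175}{73} \approx 16.096$)
$\sqrt{B + \left(a{\left(106,-7 \right)} - -9090\right)} = \sqrt{\frac{1175}{73} - -9083} = \sqrt{\frac{1175}{73} + \left(-7 + 9090\right)} = \sqrt{\frac{1175}{73} + 9083} = \sqrt{\frac{664234}{73}} = \frac{\sqrt{48489082}}{73}$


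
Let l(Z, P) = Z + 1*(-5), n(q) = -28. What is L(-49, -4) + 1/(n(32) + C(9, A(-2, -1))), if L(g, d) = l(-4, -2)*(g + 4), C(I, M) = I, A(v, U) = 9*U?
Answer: 7694/19 ≈ 404.95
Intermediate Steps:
l(Z, P) = -5 + Z (l(Z, P) = Z - 5 = -5 + Z)
L(g, d) = -36 - 9*g (L(g, d) = (-5 - 4)*(g + 4) = -9*(4 + g) = -36 - 9*g)
L(-49, -4) + 1/(n(32) + C(9, A(-2, -1))) = (-36 - 9*(-49)) + 1/(-28 + 9) = (-36 + 441) + 1/(-19) = 405 - 1/19 = 7694/19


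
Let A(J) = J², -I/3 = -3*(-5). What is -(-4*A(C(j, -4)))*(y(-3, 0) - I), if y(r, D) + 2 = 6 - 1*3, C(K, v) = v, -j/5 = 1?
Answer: 2944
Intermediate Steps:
j = -5 (j = -5*1 = -5)
I = -45 (I = -(-9)*(-5) = -3*15 = -45)
y(r, D) = 1 (y(r, D) = -2 + (6 - 1*3) = -2 + (6 - 3) = -2 + 3 = 1)
-(-4*A(C(j, -4)))*(y(-3, 0) - I) = -(-4*(-4)²)*(1 - 1*(-45)) = -(-4*16)*(1 + 45) = -(-64)*46 = -1*(-2944) = 2944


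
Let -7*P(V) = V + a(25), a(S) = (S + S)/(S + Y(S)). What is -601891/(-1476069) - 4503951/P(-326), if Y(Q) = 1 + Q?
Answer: -339053839601681/3495331392 ≈ -97002.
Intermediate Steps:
a(S) = 2*S/(1 + 2*S) (a(S) = (S + S)/(S + (1 + S)) = (2*S)/(1 + 2*S) = 2*S/(1 + 2*S))
P(V) = -50/357 - V/7 (P(V) = -(V + 2*25/(1 + 2*25))/7 = -(V + 2*25/(1 + 50))/7 = -(V + 2*25/51)/7 = -(V + 2*25*(1/51))/7 = -(V + 50/51)/7 = -(50/51 + V)/7 = -50/357 - V/7)
-601891/(-1476069) - 4503951/P(-326) = -601891/(-1476069) - 4503951/(-50/357 - ⅐*(-326)) = -601891*(-1/1476069) - 4503951/(-50/357 + 326/7) = 601891/1476069 - 4503951/2368/51 = 601891/1476069 - 4503951*51/2368 = 601891/1476069 - 229701501/2368 = -339053839601681/3495331392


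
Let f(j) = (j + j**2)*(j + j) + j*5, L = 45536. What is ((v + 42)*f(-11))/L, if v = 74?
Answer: -71775/11384 ≈ -6.3049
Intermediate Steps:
f(j) = 5*j + 2*j*(j + j**2) (f(j) = (j + j**2)*(2*j) + 5*j = 2*j*(j + j**2) + 5*j = 5*j + 2*j*(j + j**2))
((v + 42)*f(-11))/L = ((74 + 42)*(-11*(5 + 2*(-11) + 2*(-11)**2)))/45536 = (116*(-11*(5 - 22 + 2*121)))*(1/45536) = (116*(-11*(5 - 22 + 242)))*(1/45536) = (116*(-11*225))*(1/45536) = (116*(-2475))*(1/45536) = -287100*1/45536 = -71775/11384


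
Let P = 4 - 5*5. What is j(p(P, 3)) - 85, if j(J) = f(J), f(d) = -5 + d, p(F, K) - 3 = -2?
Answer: -89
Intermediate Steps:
P = -21 (P = 4 - 25 = -21)
p(F, K) = 1 (p(F, K) = 3 - 2 = 1)
j(J) = -5 + J
j(p(P, 3)) - 85 = (-5 + 1) - 85 = -4 - 85 = -89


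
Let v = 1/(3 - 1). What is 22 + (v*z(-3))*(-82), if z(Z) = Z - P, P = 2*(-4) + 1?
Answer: -142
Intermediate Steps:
P = -7 (P = -8 + 1 = -7)
z(Z) = 7 + Z (z(Z) = Z - 1*(-7) = Z + 7 = 7 + Z)
v = 1/2 ≈ 0.50000
22 + (v*z(-3))*(-82) = 22 + ((7 - 3)/2)*(-82) = 22 + ((1/2)*4)*(-82) = 22 + 2*(-82) = 22 - 164 = -142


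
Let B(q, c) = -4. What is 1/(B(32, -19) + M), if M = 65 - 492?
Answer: -1/431 ≈ -0.0023202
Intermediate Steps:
M = -427
1/(B(32, -19) + M) = 1/(-4 - 427) = 1/(-431) = -1/431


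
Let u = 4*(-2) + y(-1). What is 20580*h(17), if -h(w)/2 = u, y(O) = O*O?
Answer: 288120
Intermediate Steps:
y(O) = O²
u = -7 (u = 4*(-2) + (-1)² = -8 + 1 = -7)
h(w) = 14 (h(w) = -2*(-7) = 14)
20580*h(17) = 20580*14 = 288120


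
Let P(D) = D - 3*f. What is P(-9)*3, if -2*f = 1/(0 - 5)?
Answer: -279/10 ≈ -27.900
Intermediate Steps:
f = 1/10 (f = -1/(2*(0 - 5)) = -1/2/(-5) = -1/2*(-1/5) = 1/10 ≈ 0.10000)
P(D) = -3/10 + D (P(D) = D - 3*1/10 = D - 3/10 = -3/10 + D)
P(-9)*3 = (-3/10 - 9)*3 = -93/10*3 = -279/10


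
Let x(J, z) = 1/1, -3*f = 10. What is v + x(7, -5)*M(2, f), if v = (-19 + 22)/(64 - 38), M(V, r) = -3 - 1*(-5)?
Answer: 55/26 ≈ 2.1154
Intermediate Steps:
f = -10/3 (f = -⅓*10 = -10/3 ≈ -3.3333)
M(V, r) = 2 (M(V, r) = -3 + 5 = 2)
x(J, z) = 1
v = 3/26 ≈ 0.11538
v + x(7, -5)*M(2, f) = 3/26 + 1*2 = 3/26 + 2 = 55/26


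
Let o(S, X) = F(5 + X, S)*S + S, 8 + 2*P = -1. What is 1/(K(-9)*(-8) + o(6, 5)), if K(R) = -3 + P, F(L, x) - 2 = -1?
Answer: 1/72 ≈ 0.013889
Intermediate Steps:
P = -9/2 (P = -4 + (½)*(-1) = -4 - ½ = -9/2 ≈ -4.5000)
F(L, x) = 1 (F(L, x) = 2 - 1 = 1)
K(R) = -15/2 (K(R) = -3 - 9/2 = -15/2)
o(S, X) = 2*S (o(S, X) = 1*S + S = S + S = 2*S)
1/(K(-9)*(-8) + o(6, 5)) = 1/(-15/2*(-8) + 2*6) = 1/(60 + 12) = 1/72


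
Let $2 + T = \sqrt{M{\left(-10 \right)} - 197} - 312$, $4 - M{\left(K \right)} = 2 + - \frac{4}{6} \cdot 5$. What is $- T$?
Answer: $314 - \frac{5 i \sqrt{69}}{3} \approx 314.0 - 13.844 i$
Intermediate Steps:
$M{\left(K \right)} = \frac{16}{3}$ ($M{\left(K \right)} = 4 - \left(2 + - \frac{4}{6} \cdot 5\right) = 4 - \left(2 + \left(-4\right) \frac{1}{6} \cdot 5\right) = 4 - \left(2 - \frac{10}{3}\right) = 4 - - \frac{4}{3} = 4 + \frac{4}{3} = \frac{16}{3}$)
$T = -314 + \frac{5 i \sqrt{69}}{3}$ ($T = -2 - \left(312 - \sqrt{\frac{16}{3} - 197}\right) = -2 - \left(312 - \sqrt{- \frac{575}{3}}\right) = -2 - \left(312 - \frac{5 i \sqrt{69}}{3}\right) = -314 + \frac{5 i \sqrt{69}}{3} \approx -314.0 + 13.844 i$)
$- T = - (-314 + \frac{5 i \sqrt{69}}{3}) = 314 - \frac{5 i \sqrt{69}}{3}$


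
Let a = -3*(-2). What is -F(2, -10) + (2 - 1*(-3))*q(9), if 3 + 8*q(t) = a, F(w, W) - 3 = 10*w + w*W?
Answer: -9/8 ≈ -1.1250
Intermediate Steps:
F(w, W) = 3 + 10*w + W*w (F(w, W) = 3 + (10*w + w*W) = 3 + (10*w + W*w) = 3 + 10*w + W*w)
a = 6
q(t) = 3/8 (q(t) = -3/8 + (⅛)*6 = -3/8 + ¾ = 3/8)
-F(2, -10) + (2 - 1*(-3))*q(9) = -(3 + 10*2 - 10*2) + (2 - 1*(-3))*(3/8) = -(3 + 20 - 20) + (2 + 3)*(3/8) = -1*3 + 5*(3/8) = -3 + 15/8 = -9/8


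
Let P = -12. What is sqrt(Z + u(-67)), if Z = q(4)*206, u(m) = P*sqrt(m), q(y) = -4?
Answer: 2*sqrt(-206 - 3*I*sqrt(67)) ≈ 1.7079 - 28.756*I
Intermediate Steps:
u(m) = -12*sqrt(m)
Z = -824 (Z = -4*206 = -824)
sqrt(Z + u(-67)) = sqrt(-824 - 12*I*sqrt(67))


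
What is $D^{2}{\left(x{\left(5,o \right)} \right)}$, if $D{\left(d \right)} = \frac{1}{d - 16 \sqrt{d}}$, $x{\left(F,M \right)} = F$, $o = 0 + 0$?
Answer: $\frac{1}{\left(-5 + 16 \sqrt{5}\right)^{2}} \approx 0.0010557$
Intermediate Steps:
$o = 0$
$D^{2}{\left(x{\left(5,o \right)} \right)} = \left(\frac{1}{5 - 16 \sqrt{5}}\right)^{2} = \frac{1}{\left(5 - 16 \sqrt{5}\right)^{2}}$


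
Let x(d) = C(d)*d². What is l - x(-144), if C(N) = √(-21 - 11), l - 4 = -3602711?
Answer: -3602707 - 82944*I*√2 ≈ -3.6027e+6 - 1.173e+5*I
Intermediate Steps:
l = -3602707 (l = 4 - 3602711 = -3602707)
C(N) = 4*I*√2 (C(N) = √(-32) = 4*I*√2)
x(d) = 4*I*√2*d² (x(d) = (4*I*√2)*d² = 4*I*√2*d²)
l - x(-144) = -3602707 - 4*I*√2*(-144)² = -3602707 - 4*I*√2*20736 = -3602707 - 82944*I*√2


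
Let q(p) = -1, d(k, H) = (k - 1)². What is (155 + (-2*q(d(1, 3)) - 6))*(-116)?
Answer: -17516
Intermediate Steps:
d(k, H) = (-1 + k)²
(155 + (-2*q(d(1, 3)) - 6))*(-116) = (155 + (-2*(-1) - 6))*(-116) = (155 + (2 - 6))*(-116) = (155 - 4)*(-116) = 151*(-116) = -17516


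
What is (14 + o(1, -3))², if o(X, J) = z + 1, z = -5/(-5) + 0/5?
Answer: 256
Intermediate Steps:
z = 1 (z = -5*(-⅕) + 0*(⅕) = 1 + 0 = 1)
o(X, J) = 2 (o(X, J) = 1 + 1 = 2)
(14 + o(1, -3))² = (14 + 2)² = 16² = 256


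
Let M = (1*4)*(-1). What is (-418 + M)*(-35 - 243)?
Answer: 117316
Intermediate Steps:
M = -4 (M = 4*(-1) = -4)
(-418 + M)*(-35 - 243) = (-418 - 4)*(-35 - 243) = -422*(-278) = 117316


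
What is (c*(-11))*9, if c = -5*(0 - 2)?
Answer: -990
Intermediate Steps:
c = 10 (c = -5*(-2) = 10)
(c*(-11))*9 = (10*(-11))*9 = -110*9 = -990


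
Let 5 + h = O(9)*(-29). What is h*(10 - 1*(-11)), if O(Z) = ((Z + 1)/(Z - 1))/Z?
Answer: -2275/12 ≈ -189.58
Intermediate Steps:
O(Z) = (1 + Z)/(Z*(-1 + Z)) (O(Z) = ((1 + Z)/(-1 + Z))/Z = (1 + Z)/(Z*(-1 + Z)))
h = -325/36 (h = -5 + ((1 + 9)/(9*(-1 + 9)))*(-29) = -5 + ((⅑)*10/8)*(-29) = -5 + ((⅑)*(⅛)*10)*(-29) = -5 + (5/36)*(-29) = -5 - 145/36 = -325/36 ≈ -9.0278)
h*(10 - 1*(-11)) = -325*(10 - 1*(-11))/36 = -325*(10 + 11)/36 = -325/36*21 = -2275/12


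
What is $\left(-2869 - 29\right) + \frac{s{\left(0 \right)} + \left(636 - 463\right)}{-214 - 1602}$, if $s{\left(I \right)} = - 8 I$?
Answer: $- \frac{5262941}{1816} \approx -2898.1$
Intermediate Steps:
$\left(-2869 - 29\right) + \frac{s{\left(0 \right)} + \left(636 - 463\right)}{-214 - 1602} = \left(-2869 - 29\right) + \frac{\left(-8\right) 0 + \left(636 - 463\right)}{-214 - 1602} = -2898 + \frac{0 + \left(636 - 463\right)}{-1816} = -2898 + \left(0 + 173\right) \left(- \frac{1}{1816}\right) = -2898 + 173 \left(- \frac{1}{1816}\right) = -2898 - \frac{173}{1816} = - \frac{5262941}{1816}$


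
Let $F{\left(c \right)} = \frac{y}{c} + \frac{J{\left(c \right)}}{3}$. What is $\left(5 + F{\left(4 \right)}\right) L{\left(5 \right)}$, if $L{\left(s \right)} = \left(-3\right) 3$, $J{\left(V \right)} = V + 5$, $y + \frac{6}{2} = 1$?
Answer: $- \frac{135}{2} \approx -67.5$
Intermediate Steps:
$y = -2$ ($y = -3 + 1 = -2$)
$J{\left(V \right)} = 5 + V$
$L{\left(s \right)} = -9$
$F{\left(c \right)} = \frac{5}{3} - \frac{2}{c} + \frac{c}{3}$ ($F{\left(c \right)} = - \frac{2}{c} + \frac{5 + c}{3} = - \frac{2}{c} + \left(5 + c\right) \frac{1}{3} = - \frac{2}{c} + \left(\frac{5}{3} + \frac{c}{3}\right) = \frac{5}{3} - \frac{2}{c} + \frac{c}{3}$)
$\left(5 + F{\left(4 \right)}\right) L{\left(5 \right)} = \left(5 + \frac{-6 + 4 \left(5 + 4\right)}{3 \cdot 4}\right) \left(-9\right) = \left(5 + \frac{1}{3} \cdot \frac{1}{4} \left(-6 + 4 \cdot 9\right)\right) \left(-9\right) = \left(5 + \frac{1}{3} \cdot \frac{1}{4} \left(-6 + 36\right)\right) \left(-9\right) = \left(5 + \frac{1}{3} \cdot \frac{1}{4} \cdot 30\right) \left(-9\right) = \left(5 + \frac{5}{2}\right) \left(-9\right) = \frac{15}{2} \left(-9\right) = - \frac{135}{2}$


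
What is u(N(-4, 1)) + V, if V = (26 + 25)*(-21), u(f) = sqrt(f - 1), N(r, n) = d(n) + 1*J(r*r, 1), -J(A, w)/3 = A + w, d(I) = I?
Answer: -1071 + I*sqrt(51) ≈ -1071.0 + 7.1414*I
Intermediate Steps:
J(A, w) = -3*A - 3*w (J(A, w) = -3*(A + w) = -3*A - 3*w)
N(r, n) = -3 + n - 3*r**2 (N(r, n) = n + 1*(-3*r*r - 3*1) = n + 1*(-3*r**2 - 3) = n + 1*(-3 - 3*r**2) = n + (-3 - 3*r**2) = -3 + n - 3*r**2)
u(f) = sqrt(-1 + f)
V = -1071 (V = 51*(-21) = -1071)
u(N(-4, 1)) + V = sqrt(-1 + (-3 + 1 - 3*(-4)**2)) - 1071 = sqrt(-1 + (-3 + 1 - 3*16)) - 1071 = sqrt(-1 + (-3 + 1 - 48)) - 1071 = sqrt(-1 - 50) - 1071 = sqrt(-51) - 1071 = I*sqrt(51) - 1071 = -1071 + I*sqrt(51)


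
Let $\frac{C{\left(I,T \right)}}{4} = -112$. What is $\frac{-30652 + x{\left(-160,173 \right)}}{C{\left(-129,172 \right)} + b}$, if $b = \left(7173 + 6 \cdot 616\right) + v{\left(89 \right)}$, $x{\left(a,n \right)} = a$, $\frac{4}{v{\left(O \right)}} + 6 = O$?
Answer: $- \frac{2557396}{864947} \approx -2.9567$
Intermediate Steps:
$v{\left(O \right)} = \frac{4}{-6 + O}$
$C{\left(I,T \right)} = -448$ ($C{\left(I,T \right)} = 4 \left(-112\right) = -448$)
$b = \frac{902131}{83}$ ($b = \left(7173 + 6 \cdot 616\right) + \frac{4}{-6 + 89} = \left(7173 + 3696\right) + \frac{4}{83} = 10869 + 4 \cdot \frac{1}{83} = 10869 + \frac{4}{83} = \frac{902131}{83} \approx 10869.0$)
$\frac{-30652 + x{\left(-160,173 \right)}}{C{\left(-129,172 \right)} + b} = \frac{-30652 - 160}{-448 + \frac{902131}{83}} = - \frac{30812}{\frac{864947}{83}} = \left(-30812\right) \frac{83}{864947} = - \frac{2557396}{864947}$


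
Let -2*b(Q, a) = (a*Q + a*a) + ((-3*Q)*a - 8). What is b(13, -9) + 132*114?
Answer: 29789/2 ≈ 14895.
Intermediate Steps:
b(Q, a) = 4 - a²/2 + Q*a (b(Q, a) = -((a*Q + a*a) + ((-3*Q)*a - 8))/2 = -((Q*a + a²) + (-3*Q*a - 8))/2 = -((a² + Q*a) + (-8 - 3*Q*a))/2 = -(-8 + a² - 2*Q*a)/2 = 4 - a²/2 + Q*a)
b(13, -9) + 132*114 = (4 - ½*(-9)² + 13*(-9)) + 132*114 = (4 - ½*81 - 117) + 15048 = (4 - 81/2 - 117) + 15048 = -307/2 + 15048 = 29789/2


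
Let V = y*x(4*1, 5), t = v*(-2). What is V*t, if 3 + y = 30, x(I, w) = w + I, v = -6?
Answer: 2916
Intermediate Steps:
x(I, w) = I + w
y = 27 (y = -3 + 30 = 27)
t = 12 (t = -6*(-2) = 12)
V = 243 (V = 27*(4*1 + 5) = 27*(4 + 5) = 27*9 = 243)
V*t = 243*12 = 2916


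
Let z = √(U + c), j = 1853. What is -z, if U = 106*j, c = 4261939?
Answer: -3*√495373 ≈ -2111.5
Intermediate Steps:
U = 196418 (U = 106*1853 = 196418)
z = 3*√495373 (z = √(196418 + 4261939) = √4458357 = 3*√495373 ≈ 2111.5)
-z = -3*√495373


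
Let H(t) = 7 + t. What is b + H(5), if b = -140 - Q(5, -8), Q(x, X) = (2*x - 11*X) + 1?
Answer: -227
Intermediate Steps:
Q(x, X) = 1 - 11*X + 2*x (Q(x, X) = (-11*X + 2*x) + 1 = 1 - 11*X + 2*x)
b = -239 (b = -140 - (1 - 11*(-8) + 2*5) = -140 - (1 + 88 + 10) = -140 - 1*99 = -140 - 99 = -239)
b + H(5) = -239 + (7 + 5) = -239 + 12 = -227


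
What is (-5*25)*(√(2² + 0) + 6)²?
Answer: -8000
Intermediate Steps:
(-5*25)*(√(2² + 0) + 6)² = -125*(√(4 + 0) + 6)² = -125*(√4 + 6)² = -125*(2 + 6)² = -125*8² = -125*64 = -8000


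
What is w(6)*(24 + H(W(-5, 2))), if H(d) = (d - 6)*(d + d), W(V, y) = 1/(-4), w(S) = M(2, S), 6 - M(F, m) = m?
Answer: 0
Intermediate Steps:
M(F, m) = 6 - m
w(S) = 6 - S
W(V, y) = -¼
H(d) = 2*d*(-6 + d) (H(d) = (-6 + d)*(2*d) = 2*d*(-6 + d))
w(6)*(24 + H(W(-5, 2))) = (6 - 1*6)*(24 + 2*(-¼)*(-6 - ¼)) = (6 - 6)*(24 + 2*(-¼)*(-25/4)) = 0*(24 + 25/8) = 0*(217/8) = 0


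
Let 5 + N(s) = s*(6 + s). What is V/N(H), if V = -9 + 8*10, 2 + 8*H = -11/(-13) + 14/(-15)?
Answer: -172785600/15811871 ≈ -10.928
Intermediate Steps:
H = -407/1560 (H = -¼ + (-11/(-13) + 14/(-15))/8 = -¼ + (-11*(-1/13) + 14*(-1/15))/8 = -¼ + (11/13 - 14/15)/8 = -¼ + (⅛)*(-17/195) = -¼ - 17/1560 = -407/1560 ≈ -0.26090)
N(s) = -5 + s*(6 + s)
V = 71 (V = -9 + 80 = 71)
V/N(H) = 71/(-5 + (-407/1560)² + 6*(-407/1560)) = 71/(-5 + 165649/2433600 - 407/260) = 71/(-15811871/2433600) = 71*(-2433600/15811871) = -172785600/15811871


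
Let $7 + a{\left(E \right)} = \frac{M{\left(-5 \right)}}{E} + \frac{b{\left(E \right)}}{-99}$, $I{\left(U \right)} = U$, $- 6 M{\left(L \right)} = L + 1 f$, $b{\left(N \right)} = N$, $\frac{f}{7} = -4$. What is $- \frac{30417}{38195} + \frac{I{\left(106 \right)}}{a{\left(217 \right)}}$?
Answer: $- \frac{185934921087}{15043138945} \approx -12.36$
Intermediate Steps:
$f = -28$ ($f = 7 \left(-4\right) = -28$)
$M{\left(L \right)} = \frac{14}{3} - \frac{L}{6}$ ($M{\left(L \right)} = - \frac{L + 1 \left(-28\right)}{6} = - \frac{L - 28}{6} = - \frac{-28 + L}{6} = \frac{14}{3} - \frac{L}{6}$)
$a{\left(E \right)} = -7 - \frac{E}{99} + \frac{11}{2 E}$ ($a{\left(E \right)} = -7 + \left(\frac{\frac{14}{3} - - \frac{5}{6}}{E} + \frac{E}{-99}\right) = -7 + \left(\frac{\frac{14}{3} + \frac{5}{6}}{E} + E \left(- \frac{1}{99}\right)\right) = -7 - \left(- \frac{11}{2 E} + \frac{E}{99}\right) = -7 - \frac{E}{99} + \frac{11}{2 E}$)
$- \frac{30417}{38195} + \frac{I{\left(106 \right)}}{a{\left(217 \right)}} = - \frac{30417}{38195} + \frac{106}{-7 - \frac{217}{99} + \frac{11}{2 \cdot 217}} = \left(-30417\right) \frac{1}{38195} + \frac{106}{-7 - \frac{217}{99} + \frac{11}{2} \cdot \frac{1}{217}} = - \frac{30417}{38195} + \frac{106}{-7 - \frac{217}{99} + \frac{11}{434}} = - \frac{30417}{38195} + \frac{106}{- \frac{393851}{42966}} = - \frac{30417}{38195} + 106 \left(- \frac{42966}{393851}\right) = - \frac{30417}{38195} - \frac{4554396}{393851} = - \frac{185934921087}{15043138945}$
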